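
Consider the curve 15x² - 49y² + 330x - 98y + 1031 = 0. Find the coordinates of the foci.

Group: 15(x² + 22x) -49(y² + 2y) = -1031
15(x + 11)² -49(y + 1)² = -1031 + 1815 - 49 = 735
Divide by 735: (x + 11)²/49 - (y + 1)²/15 = 1
Hyperbola, center (-11, -1), transverse axis horizontal; a² = 49, b² = 15.
c² = a² + b² = 49 + 15 = 64, so c = 8.
Foci lie on the horizontal axis through the center: (h ± c, k).

(-19, -1) and (-3, -1)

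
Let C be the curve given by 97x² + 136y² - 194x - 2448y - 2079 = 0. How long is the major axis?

4√34

Group: 97(x² - 2x) + 136(y² - 18y) = 2079
Complete the square: 97(x - 1)² + 136(y - 9)² = 2079 + 97 + 11016 = 13192
Dividing both sides by 13192: (x - 1)²/136 + (y - 9)²/97 = 1
Ellipse, center (1, 9), major axis horizontal; a² = 136, b² = 97.
a² = 136 so a = 2√34; the major axis has length 2a = 4√34.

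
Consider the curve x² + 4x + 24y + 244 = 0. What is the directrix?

Only x is squared. Complete the square in x: (x + 2)² = -24(y + 10).
Vertex (-2, -10); 4p = -24 so p = -6. Opens down.
Directrix is the horizontal line y = k − p = -10 − (-6) = -4.

y = -4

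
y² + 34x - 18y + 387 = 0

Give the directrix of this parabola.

Only y is squared. Complete the square in y: (y - 9)² = -34(x + 9).
Vertex (-9, 9); 4p = -34 so p = -17/2. Opens left.
Directrix is the vertical line x = h − p = -9 − (-17/2) = -1/2.

x = -1/2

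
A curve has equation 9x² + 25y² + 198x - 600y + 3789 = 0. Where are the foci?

(-19, 12) and (-3, 12)

Collect terms: 9(x² + 22x) + 25(y² - 24y) = -3789
Complete the square in x and y: 9(x + 11)² + 25(y - 12)² = -3789 + 1089 + 3600 = 900
Divide by 900: (x + 11)²/100 + (y - 12)²/36 = 1
Ellipse, center (-11, 12), major axis horizontal; a² = 100, b² = 36.
c² = a² - b² = 100 - 36 = 64, so c = 8.
Foci lie on the horizontal axis through the center: (h ± c, k).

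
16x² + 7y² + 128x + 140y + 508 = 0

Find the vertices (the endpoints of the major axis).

(-4, -18) and (-4, -2)

Group the x- and y-terms: 16(x² + 8x) + 7(y² + 20y) = -508
Complete the square in x and y: 16(x + 4)² + 7(y + 10)² = -508 + 256 + 700 = 448
Dividing both sides by 448: (x + 4)²/28 + (y + 10)²/64 = 1
Ellipse, center (-4, -10), major axis vertical; a² = 64, b² = 28.
a = 8. Vertices at (h, k ± a).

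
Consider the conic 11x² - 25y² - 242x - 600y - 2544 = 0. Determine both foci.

Group the x- and y-terms: 11(x² - 22x) -25(y² + 24y) = 2544
Completing the square gives 11(x - 11)² -25(y + 12)² = 2544 + 1331 - 3600 = 275.
Dividing both sides by 275: (x - 11)²/25 - (y + 12)²/11 = 1
Hyperbola, center (11, -12), transverse axis horizontal; a² = 25, b² = 11.
c² = a² + b² = 25 + 11 = 36, so c = 6.
Foci lie on the horizontal axis through the center: (h ± c, k).

(5, -12) and (17, -12)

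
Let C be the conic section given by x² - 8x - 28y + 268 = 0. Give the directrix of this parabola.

y = 2

Only x is squared. Complete the square in x: (x - 4)² = 28(y - 9).
Vertex (4, 9); 4p = 28 so p = 7. Opens up.
Directrix is the horizontal line y = k − p = 9 − (7) = 2.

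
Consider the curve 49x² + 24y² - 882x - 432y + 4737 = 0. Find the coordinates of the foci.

Group: 49(x² - 18x) + 24(y² - 18y) = -4737
Complete the square in x and y: 49(x - 9)² + 24(y - 9)² = -4737 + 3969 + 1944 = 1176
Divide by 1176: (x - 9)²/24 + (y - 9)²/49 = 1
Ellipse, center (9, 9), major axis vertical; a² = 49, b² = 24.
c² = a² - b² = 49 - 24 = 25, so c = 5.
Foci lie on the vertical axis through the center: (h, k ± c).

(9, 4) and (9, 14)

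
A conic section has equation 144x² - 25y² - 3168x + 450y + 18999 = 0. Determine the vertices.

(11, -3) and (11, 21)

Group: 144(x² - 22x) -25(y² - 18y) = -18999
Completing the square gives 144(x - 11)² -25(y - 9)² = -18999 + 17424 - 2025 = -3600.
Dividing both sides by -3600: (y - 9)²/144 - (x - 11)²/25 = 1
Hyperbola, center (11, 9), transverse axis vertical; a² = 144, b² = 25.
a = 12. Vertices at (h, k ± a).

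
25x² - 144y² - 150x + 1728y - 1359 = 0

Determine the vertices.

Rearranging, 25(x² - 6x) -144(y² - 12y) = 1359.
25(x - 3)² -144(y - 6)² = 1359 + 225 - 5184 = -3600
Divide by -3600: (y - 6)²/25 - (x - 3)²/144 = 1
Hyperbola, center (3, 6), transverse axis vertical; a² = 25, b² = 144.
a = 5. Vertices at (h, k ± a).

(3, 1) and (3, 11)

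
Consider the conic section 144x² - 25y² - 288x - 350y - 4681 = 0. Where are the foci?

(-12, -7) and (14, -7)

Group the x- and y-terms: 144(x² - 2x) -25(y² + 14y) = 4681
Complete the square in x and y: 144(x - 1)² -25(y + 7)² = 4681 + 144 - 1225 = 3600
Divide by 3600: (x - 1)²/25 - (y + 7)²/144 = 1
Hyperbola, center (1, -7), transverse axis horizontal; a² = 25, b² = 144.
c² = a² + b² = 25 + 144 = 169, so c = 13.
Foci lie on the horizontal axis through the center: (h ± c, k).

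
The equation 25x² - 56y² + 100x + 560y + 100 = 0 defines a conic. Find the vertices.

Collect terms: 25(x² + 4x) -56(y² - 10y) = -100
25(x + 2)² -56(y - 5)² = -100 + 100 - 1400 = -1400
Divide by -1400: (y - 5)²/25 - (x + 2)²/56 = 1
Hyperbola, center (-2, 5), transverse axis vertical; a² = 25, b² = 56.
a = 5. Vertices at (h, k ± a).

(-2, 0) and (-2, 10)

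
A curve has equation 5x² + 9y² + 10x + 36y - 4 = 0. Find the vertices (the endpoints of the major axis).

Collect terms: 5(x² + 2x) + 9(y² + 4y) = 4
Complete the square: 5(x + 1)² + 9(y + 2)² = 4 + 5 + 36 = 45
Dividing both sides by 45: (x + 1)²/9 + (y + 2)²/5 = 1
Ellipse, center (-1, -2), major axis horizontal; a² = 9, b² = 5.
a = 3. Vertices at (h ± a, k).

(-4, -2) and (2, -2)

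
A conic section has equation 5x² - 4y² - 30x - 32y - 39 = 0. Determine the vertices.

(1, -4) and (5, -4)

Collect terms: 5(x² - 6x) -4(y² + 8y) = 39
Complete the square: 5(x - 3)² -4(y + 4)² = 39 + 45 - 64 = 20
Dividing both sides by 20: (x - 3)²/4 - (y + 4)²/5 = 1
Hyperbola, center (3, -4), transverse axis horizontal; a² = 4, b² = 5.
a = 2. Vertices at (h ± a, k).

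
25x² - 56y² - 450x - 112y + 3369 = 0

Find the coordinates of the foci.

Group the x- and y-terms: 25(x² - 18x) -56(y² + 2y) = -3369
Complete the square: 25(x - 9)² -56(y + 1)² = -3369 + 2025 - 56 = -1400
Dividing both sides by -1400: (y + 1)²/25 - (x - 9)²/56 = 1
Hyperbola, center (9, -1), transverse axis vertical; a² = 25, b² = 56.
c² = a² + b² = 25 + 56 = 81, so c = 9.
Foci lie on the vertical axis through the center: (h, k ± c).

(9, -10) and (9, 8)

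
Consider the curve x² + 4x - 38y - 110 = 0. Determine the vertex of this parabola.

Only x is squared. Complete the square in x: (x + 2)² = 38(y + 3).
Vertex (-2, -3); 4p = 38 so p = 19/2. Opens up.

(-2, -3)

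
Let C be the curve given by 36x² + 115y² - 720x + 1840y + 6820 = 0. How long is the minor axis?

Rearranging, 36(x² - 20x) + 115(y² + 16y) = -6820.
36(x - 10)² + 115(y + 8)² = -6820 + 3600 + 7360 = 4140
Dividing both sides by 4140: (x - 10)²/115 + (y + 8)²/36 = 1
Ellipse, center (10, -8), major axis horizontal; a² = 115, b² = 36.
b² = 36 so b = 6; the minor axis has length 2b = 12.

12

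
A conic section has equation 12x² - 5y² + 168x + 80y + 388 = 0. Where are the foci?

Group the x- and y-terms: 12(x² + 14x) -5(y² - 16y) = -388
Complete the square in x and y: 12(x + 7)² -5(y - 8)² = -388 + 588 - 320 = -120
Dividing both sides by -120: (y - 8)²/24 - (x + 7)²/10 = 1
Hyperbola, center (-7, 8), transverse axis vertical; a² = 24, b² = 10.
c² = a² + b² = 24 + 10 = 34, so c = √34.
Foci lie on the vertical axis through the center: (h, k ± c).

(-7, 8 - √34) and (-7, 8 + √34)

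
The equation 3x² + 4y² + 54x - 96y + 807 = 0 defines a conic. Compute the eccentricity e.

Rearranging, 3(x² + 18x) + 4(y² - 24y) = -807.
Completing the square gives 3(x + 9)² + 4(y - 12)² = -807 + 243 + 576 = 12.
Divide through by 12 to get (x + 9)²/4 + (y - 12)²/3 = 1.
Ellipse, center (-9, 12), major axis horizontal; a² = 4, b² = 3.
c² = a² - b² = 1, so c = 1.
e = c/a = 1/2.

e = 1/2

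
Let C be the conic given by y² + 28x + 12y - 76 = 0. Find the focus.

(-3, -6)

Only y is squared. Complete the square in y: (y + 6)² = -28(x - 4).
Vertex (4, -6); 4p = -28 so p = -7. Opens left.
Focus is p units from the vertex along the axis: (h + p, k).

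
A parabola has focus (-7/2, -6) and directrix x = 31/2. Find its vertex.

(6, -6)

The vertex is the midpoint between the focus and the directrix along the axis of symmetry.
Axis is horizontal (directrix is vertical). Vertex x-coordinate = (-7/2 + 31/2)/2 = 6; y-coordinate = -6.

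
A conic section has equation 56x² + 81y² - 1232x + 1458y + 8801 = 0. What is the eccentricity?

e = 5/9

Group the x- and y-terms: 56(x² - 22x) + 81(y² + 18y) = -8801
Complete the square: 56(x - 11)² + 81(y + 9)² = -8801 + 6776 + 6561 = 4536
Dividing both sides by 4536: (x - 11)²/81 + (y + 9)²/56 = 1
Ellipse, center (11, -9), major axis horizontal; a² = 81, b² = 56.
c² = a² - b² = 25, so c = 5.
e = c/a = 5/9.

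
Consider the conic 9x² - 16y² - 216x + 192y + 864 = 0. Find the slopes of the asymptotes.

9(x² - 24x) -16(y² - 12y) = -864
Complete the square: 9(x - 12)² -16(y - 6)² = -864 + 1296 - 576 = -144
Divide through by -144 to get (y - 6)²/9 - (x - 12)²/16 = 1.
Hyperbola, center (12, 6), transverse axis vertical; a² = 9, b² = 16.
For a vertical hyperbola the asymptotes have slope ±a/b.
Here that is ±3/4.

3/4 and -3/4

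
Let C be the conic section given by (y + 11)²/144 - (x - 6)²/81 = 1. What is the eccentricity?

e = 5/4

Center (6, -11). The positive term is the y-term, so the transverse axis is vertical; a² = 144, b² = 81.
c² = a² + b² = 225, so c = 15.
e = c/a = 15/12 = 5/4.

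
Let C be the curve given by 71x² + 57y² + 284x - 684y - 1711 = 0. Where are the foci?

Collect terms: 71(x² + 4x) + 57(y² - 12y) = 1711
Completing the square gives 71(x + 2)² + 57(y - 6)² = 1711 + 284 + 2052 = 4047.
Divide by 4047: (x + 2)²/57 + (y - 6)²/71 = 1
Ellipse, center (-2, 6), major axis vertical; a² = 71, b² = 57.
c² = a² - b² = 71 - 57 = 14, so c = √14.
Foci lie on the vertical axis through the center: (h, k ± c).

(-2, 6 - √14) and (-2, 6 + √14)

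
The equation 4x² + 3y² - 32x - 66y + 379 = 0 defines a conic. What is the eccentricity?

Collect terms: 4(x² - 8x) + 3(y² - 22y) = -379
Complete the square: 4(x - 4)² + 3(y - 11)² = -379 + 64 + 363 = 48
Divide by 48: (x - 4)²/12 + (y - 11)²/16 = 1
Ellipse, center (4, 11), major axis vertical; a² = 16, b² = 12.
c² = a² - b² = 4, so c = 2.
e = c/a = 2/4 = 1/2.

e = 1/2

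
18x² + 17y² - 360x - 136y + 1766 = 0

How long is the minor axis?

2√17

Rearranging, 18(x² - 20x) + 17(y² - 8y) = -1766.
Complete the square in x and y: 18(x - 10)² + 17(y - 4)² = -1766 + 1800 + 272 = 306
Dividing both sides by 306: (x - 10)²/17 + (y - 4)²/18 = 1
Ellipse, center (10, 4), major axis vertical; a² = 18, b² = 17.
b² = 17 so b = √17; the minor axis has length 2b = 2√17.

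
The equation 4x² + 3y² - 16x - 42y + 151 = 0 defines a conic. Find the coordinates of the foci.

(2, 6) and (2, 8)

4(x² - 4x) + 3(y² - 14y) = -151
Complete the square: 4(x - 2)² + 3(y - 7)² = -151 + 16 + 147 = 12
Divide through by 12 to get (x - 2)²/3 + (y - 7)²/4 = 1.
Ellipse, center (2, 7), major axis vertical; a² = 4, b² = 3.
c² = a² - b² = 4 - 3 = 1, so c = 1.
Foci lie on the vertical axis through the center: (h, k ± c).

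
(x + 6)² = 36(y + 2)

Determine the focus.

Vertex (-6, -2); 4p = 36 so p = 9. Opens up.
Focus is p units from the vertex along the axis: (h, k + p).

(-6, 7)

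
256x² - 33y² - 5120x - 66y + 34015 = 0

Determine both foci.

(10, -18) and (10, 16)

Group the x- and y-terms: 256(x² - 20x) -33(y² + 2y) = -34015
Completing the square gives 256(x - 10)² -33(y + 1)² = -34015 + 25600 - 33 = -8448.
Divide by -8448: (y + 1)²/256 - (x - 10)²/33 = 1
Hyperbola, center (10, -1), transverse axis vertical; a² = 256, b² = 33.
c² = a² + b² = 256 + 33 = 289, so c = 17.
Foci lie on the vertical axis through the center: (h, k ± c).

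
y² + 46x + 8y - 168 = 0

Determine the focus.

(-15/2, -4)

Only y is squared. Complete the square in y: (y + 4)² = -46(x - 4).
Vertex (4, -4); 4p = -46 so p = -23/2. Opens left.
Focus is p units from the vertex along the axis: (h + p, k).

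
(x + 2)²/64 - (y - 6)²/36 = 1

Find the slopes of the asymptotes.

Center (-2, 6). The positive term is the x-term, so the transverse axis is horizontal; a² = 64, b² = 36.
For a horizontal hyperbola the asymptotes have slope ±b/a.
Here that is ±6/8 = ±3/4.

3/4 and -3/4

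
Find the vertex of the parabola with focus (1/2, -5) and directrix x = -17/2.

The vertex is the midpoint between the focus and the directrix along the axis of symmetry.
Axis is horizontal (directrix is vertical). Vertex x-coordinate = (1/2 + (-17/2))/2 = -4; y-coordinate = -5.

(-4, -5)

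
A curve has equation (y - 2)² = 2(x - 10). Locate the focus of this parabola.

(21/2, 2)

Vertex (10, 2); 4p = 2 so p = 1/2. Opens right.
Focus is p units from the vertex along the axis: (h + p, k).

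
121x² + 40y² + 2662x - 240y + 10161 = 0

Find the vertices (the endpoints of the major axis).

(-11, -8) and (-11, 14)

Group: 121(x² + 22x) + 40(y² - 6y) = -10161
Completing the square gives 121(x + 11)² + 40(y - 3)² = -10161 + 14641 + 360 = 4840.
Divide through by 4840 to get (x + 11)²/40 + (y - 3)²/121 = 1.
Ellipse, center (-11, 3), major axis vertical; a² = 121, b² = 40.
a = 11. Vertices at (h, k ± a).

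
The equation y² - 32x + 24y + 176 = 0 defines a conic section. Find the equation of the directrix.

Only y is squared. Complete the square in y: (y + 12)² = 32(x - 1).
Vertex (1, -12); 4p = 32 so p = 8. Opens right.
Directrix is the vertical line x = h − p = 1 − (8) = -7.

x = -7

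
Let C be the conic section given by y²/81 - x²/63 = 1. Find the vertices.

Center (0, 0). The positive term is the y-term, so the transverse axis is vertical; a² = 81, b² = 63.
a = 9. Vertices at (h, k ± a).

(0, -9) and (0, 9)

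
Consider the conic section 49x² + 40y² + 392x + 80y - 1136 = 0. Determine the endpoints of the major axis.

Group the x- and y-terms: 49(x² + 8x) + 40(y² + 2y) = 1136
Complete the square: 49(x + 4)² + 40(y + 1)² = 1136 + 784 + 40 = 1960
Divide by 1960: (x + 4)²/40 + (y + 1)²/49 = 1
Ellipse, center (-4, -1), major axis vertical; a² = 49, b² = 40.
a = 7. Vertices at (h, k ± a).

(-4, -8) and (-4, 6)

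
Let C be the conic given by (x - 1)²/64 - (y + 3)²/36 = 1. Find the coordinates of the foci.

Center (1, -3). The positive term is the x-term, so the transverse axis is horizontal; a² = 64, b² = 36.
c² = a² + b² = 64 + 36 = 100, so c = 10.
Foci lie on the horizontal axis through the center: (h ± c, k).

(-9, -3) and (11, -3)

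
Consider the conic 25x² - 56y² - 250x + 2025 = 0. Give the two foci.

(5, -9) and (5, 9)

Group: 25(x² - 10x) -56y² = -2025
Complete the square: 25(x - 5)² -56y² = -2025 + 625 + 0 = -1400
Dividing both sides by -1400: y²/25 - (x - 5)²/56 = 1
Hyperbola, center (5, 0), transverse axis vertical; a² = 25, b² = 56.
c² = a² + b² = 25 + 56 = 81, so c = 9.
Foci lie on the vertical axis through the center: (h, k ± c).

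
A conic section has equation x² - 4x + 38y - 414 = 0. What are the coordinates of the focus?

(2, 3/2)

Only x is squared. Complete the square in x: (x - 2)² = -38(y - 11).
Vertex (2, 11); 4p = -38 so p = -19/2. Opens down.
Focus is p units from the vertex along the axis: (h, k + p).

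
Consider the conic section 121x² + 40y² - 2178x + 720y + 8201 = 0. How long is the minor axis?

Rearranging, 121(x² - 18x) + 40(y² + 18y) = -8201.
Complete the square in x and y: 121(x - 9)² + 40(y + 9)² = -8201 + 9801 + 3240 = 4840
Dividing both sides by 4840: (x - 9)²/40 + (y + 9)²/121 = 1
Ellipse, center (9, -9), major axis vertical; a² = 121, b² = 40.
b² = 40 so b = 2√10; the minor axis has length 2b = 4√10.

4√10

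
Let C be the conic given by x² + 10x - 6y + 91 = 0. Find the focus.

Only x is squared. Complete the square in x: (x + 5)² = 6(y - 11).
Vertex (-5, 11); 4p = 6 so p = 3/2. Opens up.
Focus is p units from the vertex along the axis: (h, k + p).

(-5, 25/2)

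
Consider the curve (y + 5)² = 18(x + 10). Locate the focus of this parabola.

(-11/2, -5)

Vertex (-10, -5); 4p = 18 so p = 9/2. Opens right.
Focus is p units from the vertex along the axis: (h + p, k).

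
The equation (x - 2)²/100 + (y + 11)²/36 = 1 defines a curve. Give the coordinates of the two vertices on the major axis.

Center (2, -11). The larger denominator 100 sits under the x-term, so the major axis is horizontal; a² = 100, b² = 36.
a = 10. Vertices at (h ± a, k).

(-8, -11) and (12, -11)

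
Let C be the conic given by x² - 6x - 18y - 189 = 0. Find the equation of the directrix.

Only x is squared. Complete the square in x: (x - 3)² = 18(y + 11).
Vertex (3, -11); 4p = 18 so p = 9/2. Opens up.
Directrix is the horizontal line y = k − p = -11 − (9/2) = -31/2.

y = -31/2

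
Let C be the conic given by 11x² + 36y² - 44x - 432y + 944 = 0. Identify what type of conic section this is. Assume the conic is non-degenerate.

ellipse

No xy term. Coefficients of x² and y² are A = 11, C = 36.
A and C have the same sign but A ≠ C ⇒ ellipse.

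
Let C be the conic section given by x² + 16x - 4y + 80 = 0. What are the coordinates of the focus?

Only x is squared. Complete the square in x: (x + 8)² = 4(y - 4).
Vertex (-8, 4); 4p = 4 so p = 1. Opens up.
Focus is p units from the vertex along the axis: (h, k + p).

(-8, 5)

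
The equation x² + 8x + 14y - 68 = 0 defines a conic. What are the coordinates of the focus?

(-4, 5/2)

Only x is squared. Complete the square in x: (x + 4)² = -14(y - 6).
Vertex (-4, 6); 4p = -14 so p = -7/2. Opens down.
Focus is p units from the vertex along the axis: (h, k + p).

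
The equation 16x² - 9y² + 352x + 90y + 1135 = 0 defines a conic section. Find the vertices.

(-17, 5) and (-5, 5)

Group the x- and y-terms: 16(x² + 22x) -9(y² - 10y) = -1135
Complete the square in x and y: 16(x + 11)² -9(y - 5)² = -1135 + 1936 - 225 = 576
Dividing both sides by 576: (x + 11)²/36 - (y - 5)²/64 = 1
Hyperbola, center (-11, 5), transverse axis horizontal; a² = 36, b² = 64.
a = 6. Vertices at (h ± a, k).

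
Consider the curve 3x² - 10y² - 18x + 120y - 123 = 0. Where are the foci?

Group: 3(x² - 6x) -10(y² - 12y) = 123
Complete the square in x and y: 3(x - 3)² -10(y - 6)² = 123 + 27 - 360 = -210
Divide by -210: (y - 6)²/21 - (x - 3)²/70 = 1
Hyperbola, center (3, 6), transverse axis vertical; a² = 21, b² = 70.
c² = a² + b² = 21 + 70 = 91, so c = √91.
Foci lie on the vertical axis through the center: (h, k ± c).

(3, 6 - √91) and (3, 6 + √91)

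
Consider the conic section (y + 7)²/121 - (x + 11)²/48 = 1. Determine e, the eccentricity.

e = 13/11

Center (-11, -7). The positive term is the y-term, so the transverse axis is vertical; a² = 121, b² = 48.
c² = a² + b² = 169, so c = 13.
e = c/a = 13/11.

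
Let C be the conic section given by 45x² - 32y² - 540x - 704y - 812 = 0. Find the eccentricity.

45(x² - 12x) -32(y² + 22y) = 812
Completing the square gives 45(x - 6)² -32(y + 11)² = 812 + 1620 - 3872 = -1440.
Divide through by -1440 to get (y + 11)²/45 - (x - 6)²/32 = 1.
Hyperbola, center (6, -11), transverse axis vertical; a² = 45, b² = 32.
c² = a² + b² = 77, so c = √77.
e = c/a = √77/3√5 = √385/15.

e = √385/15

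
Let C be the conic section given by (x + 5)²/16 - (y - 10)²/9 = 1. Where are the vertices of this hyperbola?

Center (-5, 10). The positive term is the x-term, so the transverse axis is horizontal; a² = 16, b² = 9.
a = 4. Vertices at (h ± a, k).

(-9, 10) and (-1, 10)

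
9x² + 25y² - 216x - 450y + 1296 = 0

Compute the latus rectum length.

54/5

Rearranging, 9(x² - 24x) + 25(y² - 18y) = -1296.
9(x - 12)² + 25(y - 9)² = -1296 + 1296 + 2025 = 2025
Divide by 2025: (x - 12)²/225 + (y - 9)²/81 = 1
Ellipse, center (12, 9), major axis horizontal; a² = 225, b² = 81.
Latus rectum length = 2b²/a = 2·81/15 = 54/5.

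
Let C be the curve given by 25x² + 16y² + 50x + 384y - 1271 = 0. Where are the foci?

(-1, -21) and (-1, -3)

Rearranging, 25(x² + 2x) + 16(y² + 24y) = 1271.
Complete the square in x and y: 25(x + 1)² + 16(y + 12)² = 1271 + 25 + 2304 = 3600
Divide through by 3600 to get (x + 1)²/144 + (y + 12)²/225 = 1.
Ellipse, center (-1, -12), major axis vertical; a² = 225, b² = 144.
c² = a² - b² = 225 - 144 = 81, so c = 9.
Foci lie on the vertical axis through the center: (h, k ± c).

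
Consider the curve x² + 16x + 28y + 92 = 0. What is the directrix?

y = 6

Only x is squared. Complete the square in x: (x + 8)² = -28(y + 1).
Vertex (-8, -1); 4p = -28 so p = -7. Opens down.
Directrix is the horizontal line y = k − p = -1 − (-7) = 6.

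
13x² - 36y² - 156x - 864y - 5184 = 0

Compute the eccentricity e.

e = 7/6

Collect terms: 13(x² - 12x) -36(y² + 24y) = 5184
Completing the square gives 13(x - 6)² -36(y + 12)² = 5184 + 468 - 5184 = 468.
Divide through by 468 to get (x - 6)²/36 - (y + 12)²/13 = 1.
Hyperbola, center (6, -12), transverse axis horizontal; a² = 36, b² = 13.
c² = a² + b² = 49, so c = 7.
e = c/a = 7/6.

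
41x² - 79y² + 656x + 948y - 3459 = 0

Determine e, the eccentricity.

Collect terms: 41(x² + 16x) -79(y² - 12y) = 3459
Complete the square: 41(x + 8)² -79(y - 6)² = 3459 + 2624 - 2844 = 3239
Divide through by 3239 to get (x + 8)²/79 - (y - 6)²/41 = 1.
Hyperbola, center (-8, 6), transverse axis horizontal; a² = 79, b² = 41.
c² = a² + b² = 120, so c = 2√30.
e = c/a = 2√30/√79 = 2√2370/79.

e = 2√2370/79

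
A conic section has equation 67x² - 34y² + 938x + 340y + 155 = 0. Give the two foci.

Collect terms: 67(x² + 14x) -34(y² - 10y) = -155
67(x + 7)² -34(y - 5)² = -155 + 3283 - 850 = 2278
Divide through by 2278 to get (x + 7)²/34 - (y - 5)²/67 = 1.
Hyperbola, center (-7, 5), transverse axis horizontal; a² = 34, b² = 67.
c² = a² + b² = 34 + 67 = 101, so c = √101.
Foci lie on the horizontal axis through the center: (h ± c, k).

(-7 - √101, 5) and (-7 + √101, 5)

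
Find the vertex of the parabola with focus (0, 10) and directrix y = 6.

The vertex is the midpoint between the focus and the directrix along the axis of symmetry.
Axis is vertical (directrix is horizontal). Vertex y-coordinate = (10 + 6)/2 = 8; x-coordinate = 0.

(0, 8)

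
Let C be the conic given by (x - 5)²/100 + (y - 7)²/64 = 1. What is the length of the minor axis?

Center (5, 7). The larger denominator 100 sits under the x-term, so the major axis is horizontal; a² = 100, b² = 64.
b² = 64 so b = 8; the minor axis has length 2b = 16.

16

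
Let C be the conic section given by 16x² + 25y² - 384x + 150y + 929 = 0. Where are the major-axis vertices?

(2, -3) and (22, -3)

Group: 16(x² - 24x) + 25(y² + 6y) = -929
Complete the square: 16(x - 12)² + 25(y + 3)² = -929 + 2304 + 225 = 1600
Dividing both sides by 1600: (x - 12)²/100 + (y + 3)²/64 = 1
Ellipse, center (12, -3), major axis horizontal; a² = 100, b² = 64.
a = 10. Vertices at (h ± a, k).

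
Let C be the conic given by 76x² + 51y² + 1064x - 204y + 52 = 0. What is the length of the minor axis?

2√51

76(x² + 14x) + 51(y² - 4y) = -52
76(x + 7)² + 51(y - 2)² = -52 + 3724 + 204 = 3876
Dividing both sides by 3876: (x + 7)²/51 + (y - 2)²/76 = 1
Ellipse, center (-7, 2), major axis vertical; a² = 76, b² = 51.
b² = 51 so b = √51; the minor axis has length 2b = 2√51.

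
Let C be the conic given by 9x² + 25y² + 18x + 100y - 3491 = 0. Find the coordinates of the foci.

Group: 9(x² + 2x) + 25(y² + 4y) = 3491
9(x + 1)² + 25(y + 2)² = 3491 + 9 + 100 = 3600
Dividing both sides by 3600: (x + 1)²/400 + (y + 2)²/144 = 1
Ellipse, center (-1, -2), major axis horizontal; a² = 400, b² = 144.
c² = a² - b² = 400 - 144 = 256, so c = 16.
Foci lie on the horizontal axis through the center: (h ± c, k).

(-17, -2) and (15, -2)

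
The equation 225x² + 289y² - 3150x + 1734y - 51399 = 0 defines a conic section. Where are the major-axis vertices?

225(x² - 14x) + 289(y² + 6y) = 51399
225(x - 7)² + 289(y + 3)² = 51399 + 11025 + 2601 = 65025
Divide by 65025: (x - 7)²/289 + (y + 3)²/225 = 1
Ellipse, center (7, -3), major axis horizontal; a² = 289, b² = 225.
a = 17. Vertices at (h ± a, k).

(-10, -3) and (24, -3)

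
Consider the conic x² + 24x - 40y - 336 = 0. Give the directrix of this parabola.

Only x is squared. Complete the square in x: (x + 12)² = 40(y + 12).
Vertex (-12, -12); 4p = 40 so p = 10. Opens up.
Directrix is the horizontal line y = k − p = -12 − (10) = -22.

y = -22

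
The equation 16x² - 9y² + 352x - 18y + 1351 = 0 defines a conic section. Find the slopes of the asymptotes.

4/3 and -4/3

Group the x- and y-terms: 16(x² + 22x) -9(y² + 2y) = -1351
16(x + 11)² -9(y + 1)² = -1351 + 1936 - 9 = 576
Divide through by 576 to get (x + 11)²/36 - (y + 1)²/64 = 1.
Hyperbola, center (-11, -1), transverse axis horizontal; a² = 36, b² = 64.
For a horizontal hyperbola the asymptotes have slope ±b/a.
Here that is ±8/6 = ±4/3.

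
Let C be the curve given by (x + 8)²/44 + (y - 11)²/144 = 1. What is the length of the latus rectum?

Center (-8, 11). The larger denominator 144 sits under the y-term, so the major axis is vertical; a² = 144, b² = 44.
Latus rectum length = 2b²/a = 2·44/12 = 22/3.

22/3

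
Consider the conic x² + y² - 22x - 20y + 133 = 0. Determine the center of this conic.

(11, 10)

(x² - 22x) + (y² - 20y) = -133
(x - 11)² + (y - 10)² = -133 + 121 + 100 = 88
So (x - 11)² + (y - 10)² = 88.
Circle centered at (11, 10) with r² = 88.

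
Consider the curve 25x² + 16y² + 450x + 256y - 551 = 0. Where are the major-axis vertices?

(-9, -23) and (-9, 7)

Rearranging, 25(x² + 18x) + 16(y² + 16y) = 551.
Complete the square: 25(x + 9)² + 16(y + 8)² = 551 + 2025 + 1024 = 3600
Divide through by 3600 to get (x + 9)²/144 + (y + 8)²/225 = 1.
Ellipse, center (-9, -8), major axis vertical; a² = 225, b² = 144.
a = 15. Vertices at (h, k ± a).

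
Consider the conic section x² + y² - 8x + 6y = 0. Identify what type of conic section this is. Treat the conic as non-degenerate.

No xy term. Coefficients of x² and y² are A = 1, C = 1.
A = C (same sign) ⇒ circle.

circle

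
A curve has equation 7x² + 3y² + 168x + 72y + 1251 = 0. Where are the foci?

Rearranging, 7(x² + 24x) + 3(y² + 24y) = -1251.
Complete the square: 7(x + 12)² + 3(y + 12)² = -1251 + 1008 + 432 = 189
Dividing both sides by 189: (x + 12)²/27 + (y + 12)²/63 = 1
Ellipse, center (-12, -12), major axis vertical; a² = 63, b² = 27.
c² = a² - b² = 63 - 27 = 36, so c = 6.
Foci lie on the vertical axis through the center: (h, k ± c).

(-12, -18) and (-12, -6)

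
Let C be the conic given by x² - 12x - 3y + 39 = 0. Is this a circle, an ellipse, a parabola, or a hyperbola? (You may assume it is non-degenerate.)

parabola

No xy term. Coefficients of x² and y² are A = 1, C = 0.
Exactly one squared variable ⇒ parabola.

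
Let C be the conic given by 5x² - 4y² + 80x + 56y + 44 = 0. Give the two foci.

Rearranging, 5(x² + 16x) -4(y² - 14y) = -44.
Completing the square gives 5(x + 8)² -4(y - 7)² = -44 + 320 - 196 = 80.
Dividing both sides by 80: (x + 8)²/16 - (y - 7)²/20 = 1
Hyperbola, center (-8, 7), transverse axis horizontal; a² = 16, b² = 20.
c² = a² + b² = 16 + 20 = 36, so c = 6.
Foci lie on the horizontal axis through the center: (h ± c, k).

(-14, 7) and (-2, 7)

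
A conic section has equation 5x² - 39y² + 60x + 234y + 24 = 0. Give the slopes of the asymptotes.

√195/39 and -√195/39

Group: 5(x² + 12x) -39(y² - 6y) = -24
Completing the square gives 5(x + 6)² -39(y - 3)² = -24 + 180 - 351 = -195.
Divide by -195: (y - 3)²/5 - (x + 6)²/39 = 1
Hyperbola, center (-6, 3), transverse axis vertical; a² = 5, b² = 39.
For a vertical hyperbola the asymptotes have slope ±a/b.
Here that is ±√5/√39 = ±√195/39.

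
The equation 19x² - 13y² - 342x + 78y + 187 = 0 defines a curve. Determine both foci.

Rearranging, 19(x² - 18x) -13(y² - 6y) = -187.
Complete the square in x and y: 19(x - 9)² -13(y - 3)² = -187 + 1539 - 117 = 1235
Divide through by 1235 to get (x - 9)²/65 - (y - 3)²/95 = 1.
Hyperbola, center (9, 3), transverse axis horizontal; a² = 65, b² = 95.
c² = a² + b² = 65 + 95 = 160, so c = 4√10.
Foci lie on the horizontal axis through the center: (h ± c, k).

(9 - 4√10, 3) and (9 + 4√10, 3)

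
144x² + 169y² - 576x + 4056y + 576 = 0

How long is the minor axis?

Rearranging, 144(x² - 4x) + 169(y² + 24y) = -576.
Complete the square in x and y: 144(x - 2)² + 169(y + 12)² = -576 + 576 + 24336 = 24336
Dividing both sides by 24336: (x - 2)²/169 + (y + 12)²/144 = 1
Ellipse, center (2, -12), major axis horizontal; a² = 169, b² = 144.
b² = 144 so b = 12; the minor axis has length 2b = 24.

24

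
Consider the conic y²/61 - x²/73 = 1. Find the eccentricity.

Center (0, 0). The positive term is the y-term, so the transverse axis is vertical; a² = 61, b² = 73.
c² = a² + b² = 134, so c = √134.
e = c/a = √134/√61 = √8174/61.

e = √8174/61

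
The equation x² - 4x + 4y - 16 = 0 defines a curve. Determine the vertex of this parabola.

Only x is squared. Complete the square in x: (x - 2)² = -4(y - 5).
Vertex (2, 5); 4p = -4 so p = -1. Opens down.

(2, 5)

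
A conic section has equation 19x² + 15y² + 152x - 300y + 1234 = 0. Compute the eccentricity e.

e = 2√19/19

Group: 19(x² + 8x) + 15(y² - 20y) = -1234
Complete the square: 19(x + 4)² + 15(y - 10)² = -1234 + 304 + 1500 = 570
Divide by 570: (x + 4)²/30 + (y - 10)²/38 = 1
Ellipse, center (-4, 10), major axis vertical; a² = 38, b² = 30.
c² = a² - b² = 8, so c = 2√2.
e = c/a = 2√2/√38 = 2√19/19.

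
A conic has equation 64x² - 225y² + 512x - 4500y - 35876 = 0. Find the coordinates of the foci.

(-21, -10) and (13, -10)

Collect terms: 64(x² + 8x) -225(y² + 20y) = 35876
Complete the square: 64(x + 4)² -225(y + 10)² = 35876 + 1024 - 22500 = 14400
Dividing both sides by 14400: (x + 4)²/225 - (y + 10)²/64 = 1
Hyperbola, center (-4, -10), transverse axis horizontal; a² = 225, b² = 64.
c² = a² + b² = 225 + 64 = 289, so c = 17.
Foci lie on the horizontal axis through the center: (h ± c, k).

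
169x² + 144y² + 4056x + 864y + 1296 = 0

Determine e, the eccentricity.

Collect terms: 169(x² + 24x) + 144(y² + 6y) = -1296
Completing the square gives 169(x + 12)² + 144(y + 3)² = -1296 + 24336 + 1296 = 24336.
Divide through by 24336 to get (x + 12)²/144 + (y + 3)²/169 = 1.
Ellipse, center (-12, -3), major axis vertical; a² = 169, b² = 144.
c² = a² - b² = 25, so c = 5.
e = c/a = 5/13.

e = 5/13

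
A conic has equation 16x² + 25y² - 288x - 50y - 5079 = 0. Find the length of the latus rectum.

128/5

16(x² - 18x) + 25(y² - 2y) = 5079
Completing the square gives 16(x - 9)² + 25(y - 1)² = 5079 + 1296 + 25 = 6400.
Divide through by 6400 to get (x - 9)²/400 + (y - 1)²/256 = 1.
Ellipse, center (9, 1), major axis horizontal; a² = 400, b² = 256.
Latus rectum length = 2b²/a = 2·256/20 = 128/5.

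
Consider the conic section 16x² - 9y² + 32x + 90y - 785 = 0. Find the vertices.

Group: 16(x² + 2x) -9(y² - 10y) = 785
Completing the square gives 16(x + 1)² -9(y - 5)² = 785 + 16 - 225 = 576.
Dividing both sides by 576: (x + 1)²/36 - (y - 5)²/64 = 1
Hyperbola, center (-1, 5), transverse axis horizontal; a² = 36, b² = 64.
a = 6. Vertices at (h ± a, k).

(-7, 5) and (5, 5)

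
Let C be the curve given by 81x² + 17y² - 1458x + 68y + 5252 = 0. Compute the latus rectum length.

34/9

Collect terms: 81(x² - 18x) + 17(y² + 4y) = -5252
Completing the square gives 81(x - 9)² + 17(y + 2)² = -5252 + 6561 + 68 = 1377.
Divide through by 1377 to get (x - 9)²/17 + (y + 2)²/81 = 1.
Ellipse, center (9, -2), major axis vertical; a² = 81, b² = 17.
Latus rectum length = 2b²/a = 2·17/9 = 34/9.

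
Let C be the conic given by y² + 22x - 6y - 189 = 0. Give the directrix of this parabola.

Only y is squared. Complete the square in y: (y - 3)² = -22(x - 9).
Vertex (9, 3); 4p = -22 so p = -11/2. Opens left.
Directrix is the vertical line x = h − p = 9 − (-11/2) = 29/2.

x = 29/2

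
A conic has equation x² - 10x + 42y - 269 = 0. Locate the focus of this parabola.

Only x is squared. Complete the square in x: (x - 5)² = -42(y - 7).
Vertex (5, 7); 4p = -42 so p = -21/2. Opens down.
Focus is p units from the vertex along the axis: (h, k + p).

(5, -7/2)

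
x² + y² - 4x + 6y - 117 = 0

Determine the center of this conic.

(2, -3)

Group: (x² - 4x) + (y² + 6y) = 117
Complete the square in x and y: (x - 2)² + (y + 3)² = 117 + 4 + 9 = 130
So (x - 2)² + (y + 3)² = 130.
Circle centered at (2, -3) with r² = 130.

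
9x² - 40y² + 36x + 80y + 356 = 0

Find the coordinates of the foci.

Group the x- and y-terms: 9(x² + 4x) -40(y² - 2y) = -356
Complete the square in x and y: 9(x + 2)² -40(y - 1)² = -356 + 36 - 40 = -360
Divide through by -360 to get (y - 1)²/9 - (x + 2)²/40 = 1.
Hyperbola, center (-2, 1), transverse axis vertical; a² = 9, b² = 40.
c² = a² + b² = 9 + 40 = 49, so c = 7.
Foci lie on the vertical axis through the center: (h, k ± c).

(-2, -6) and (-2, 8)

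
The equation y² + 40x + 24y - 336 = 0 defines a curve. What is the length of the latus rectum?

Only y is squared. Complete the square in y: (y + 12)² = -40(x - 12).
Vertex (12, -12); 4p = -40 so p = -10. Opens left.
Latus rectum length = |4p| = 40.

40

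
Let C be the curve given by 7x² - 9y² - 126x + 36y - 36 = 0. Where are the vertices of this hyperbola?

Collect terms: 7(x² - 18x) -9(y² - 4y) = 36
Complete the square: 7(x - 9)² -9(y - 2)² = 36 + 567 - 36 = 567
Divide through by 567 to get (x - 9)²/81 - (y - 2)²/63 = 1.
Hyperbola, center (9, 2), transverse axis horizontal; a² = 81, b² = 63.
a = 9. Vertices at (h ± a, k).

(0, 2) and (18, 2)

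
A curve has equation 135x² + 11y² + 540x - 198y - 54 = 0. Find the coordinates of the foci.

(-2, 9 - 2√31) and (-2, 9 + 2√31)

Rearranging, 135(x² + 4x) + 11(y² - 18y) = 54.
Completing the square gives 135(x + 2)² + 11(y - 9)² = 54 + 540 + 891 = 1485.
Divide through by 1485 to get (x + 2)²/11 + (y - 9)²/135 = 1.
Ellipse, center (-2, 9), major axis vertical; a² = 135, b² = 11.
c² = a² - b² = 135 - 11 = 124, so c = 2√31.
Foci lie on the vertical axis through the center: (h, k ± c).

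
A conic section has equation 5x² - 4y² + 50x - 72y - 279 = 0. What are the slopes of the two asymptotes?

√5/2 and -√5/2

5(x² + 10x) -4(y² + 18y) = 279
Complete the square: 5(x + 5)² -4(y + 9)² = 279 + 125 - 324 = 80
Divide through by 80 to get (x + 5)²/16 - (y + 9)²/20 = 1.
Hyperbola, center (-5, -9), transverse axis horizontal; a² = 16, b² = 20.
For a horizontal hyperbola the asymptotes have slope ±b/a.
Here that is ±2√5/4 = ±√5/2.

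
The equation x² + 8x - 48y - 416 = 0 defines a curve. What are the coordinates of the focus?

(-4, 3)

Only x is squared. Complete the square in x: (x + 4)² = 48(y + 9).
Vertex (-4, -9); 4p = 48 so p = 12. Opens up.
Focus is p units from the vertex along the axis: (h, k + p).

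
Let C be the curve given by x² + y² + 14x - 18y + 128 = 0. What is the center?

Group: (x² + 14x) + (y² - 18y) = -128
Completing the square gives (x + 7)² + (y - 9)² = -128 + 49 + 81 = 2.
So (x + 7)² + (y - 9)² = 2.
Circle centered at (-7, 9) with r² = 2.

(-7, 9)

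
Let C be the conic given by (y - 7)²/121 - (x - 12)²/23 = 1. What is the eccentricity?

e = 12/11

Center (12, 7). The positive term is the y-term, so the transverse axis is vertical; a² = 121, b² = 23.
c² = a² + b² = 144, so c = 12.
e = c/a = 12/11.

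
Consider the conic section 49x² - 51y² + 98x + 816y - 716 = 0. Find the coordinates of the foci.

49(x² + 2x) -51(y² - 16y) = 716
Completing the square gives 49(x + 1)² -51(y - 8)² = 716 + 49 - 3264 = -2499.
Dividing both sides by -2499: (y - 8)²/49 - (x + 1)²/51 = 1
Hyperbola, center (-1, 8), transverse axis vertical; a² = 49, b² = 51.
c² = a² + b² = 49 + 51 = 100, so c = 10.
Foci lie on the vertical axis through the center: (h, k ± c).

(-1, -2) and (-1, 18)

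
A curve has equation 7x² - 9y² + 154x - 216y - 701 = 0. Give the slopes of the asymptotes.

Group the x- and y-terms: 7(x² + 22x) -9(y² + 24y) = 701
Complete the square: 7(x + 11)² -9(y + 12)² = 701 + 847 - 1296 = 252
Dividing both sides by 252: (x + 11)²/36 - (y + 12)²/28 = 1
Hyperbola, center (-11, -12), transverse axis horizontal; a² = 36, b² = 28.
For a horizontal hyperbola the asymptotes have slope ±b/a.
Here that is ±2√7/6 = ±√7/3.

√7/3 and -√7/3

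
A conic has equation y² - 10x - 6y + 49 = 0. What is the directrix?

x = 3/2

Only y is squared. Complete the square in y: (y - 3)² = 10(x - 4).
Vertex (4, 3); 4p = 10 so p = 5/2. Opens right.
Directrix is the vertical line x = h − p = 4 − (5/2) = 3/2.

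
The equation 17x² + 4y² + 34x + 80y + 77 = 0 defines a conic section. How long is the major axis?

Group the x- and y-terms: 17(x² + 2x) + 4(y² + 20y) = -77
Complete the square in x and y: 17(x + 1)² + 4(y + 10)² = -77 + 17 + 400 = 340
Divide by 340: (x + 1)²/20 + (y + 10)²/85 = 1
Ellipse, center (-1, -10), major axis vertical; a² = 85, b² = 20.
a² = 85 so a = √85; the major axis has length 2a = 2√85.

2√85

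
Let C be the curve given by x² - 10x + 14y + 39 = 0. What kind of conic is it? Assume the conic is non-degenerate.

parabola

No xy term. Coefficients of x² and y² are A = 1, C = 0.
Exactly one squared variable ⇒ parabola.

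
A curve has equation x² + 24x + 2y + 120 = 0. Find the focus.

(-12, 23/2)

Only x is squared. Complete the square in x: (x + 12)² = -2(y - 12).
Vertex (-12, 12); 4p = -2 so p = -1/2. Opens down.
Focus is p units from the vertex along the axis: (h, k + p).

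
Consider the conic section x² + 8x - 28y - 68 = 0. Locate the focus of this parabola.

(-4, 4)

Only x is squared. Complete the square in x: (x + 4)² = 28(y + 3).
Vertex (-4, -3); 4p = 28 so p = 7. Opens up.
Focus is p units from the vertex along the axis: (h, k + p).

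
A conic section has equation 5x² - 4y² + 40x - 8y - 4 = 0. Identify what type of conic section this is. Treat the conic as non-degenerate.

hyperbola

No xy term. Coefficients of x² and y² are A = 5, C = -4.
A and C have opposite signs ⇒ hyperbola.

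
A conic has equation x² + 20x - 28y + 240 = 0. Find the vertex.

Only x is squared. Complete the square in x: (x + 10)² = 28(y - 5).
Vertex (-10, 5); 4p = 28 so p = 7. Opens up.

(-10, 5)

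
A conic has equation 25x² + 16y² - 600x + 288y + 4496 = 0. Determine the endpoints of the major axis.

Group: 25(x² - 24x) + 16(y² + 18y) = -4496
Complete the square in x and y: 25(x - 12)² + 16(y + 9)² = -4496 + 3600 + 1296 = 400
Divide through by 400 to get (x - 12)²/16 + (y + 9)²/25 = 1.
Ellipse, center (12, -9), major axis vertical; a² = 25, b² = 16.
a = 5. Vertices at (h, k ± a).

(12, -14) and (12, -4)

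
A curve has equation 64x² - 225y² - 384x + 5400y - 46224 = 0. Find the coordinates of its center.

Rearranging, 64(x² - 6x) -225(y² - 24y) = 46224.
Completing the square gives 64(x - 3)² -225(y - 12)² = 46224 + 576 - 32400 = 14400.
Dividing both sides by 14400: (x - 3)²/225 - (y - 12)²/64 = 1
Hyperbola with center (3, 12).

(3, 12)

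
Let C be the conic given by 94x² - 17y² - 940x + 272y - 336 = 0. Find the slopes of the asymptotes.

√1598/17 and -√1598/17

Collect terms: 94(x² - 10x) -17(y² - 16y) = 336
Complete the square in x and y: 94(x - 5)² -17(y - 8)² = 336 + 2350 - 1088 = 1598
Divide by 1598: (x - 5)²/17 - (y - 8)²/94 = 1
Hyperbola, center (5, 8), transverse axis horizontal; a² = 17, b² = 94.
For a horizontal hyperbola the asymptotes have slope ±b/a.
Here that is ±√94/√17 = ±√1598/17.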